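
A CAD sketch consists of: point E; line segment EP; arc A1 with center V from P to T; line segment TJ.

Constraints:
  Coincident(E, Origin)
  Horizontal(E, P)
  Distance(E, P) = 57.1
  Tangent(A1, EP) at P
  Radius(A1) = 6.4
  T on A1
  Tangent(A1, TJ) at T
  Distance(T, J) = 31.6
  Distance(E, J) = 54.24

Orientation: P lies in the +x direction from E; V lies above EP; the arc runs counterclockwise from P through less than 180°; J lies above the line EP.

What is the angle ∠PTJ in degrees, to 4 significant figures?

115.0°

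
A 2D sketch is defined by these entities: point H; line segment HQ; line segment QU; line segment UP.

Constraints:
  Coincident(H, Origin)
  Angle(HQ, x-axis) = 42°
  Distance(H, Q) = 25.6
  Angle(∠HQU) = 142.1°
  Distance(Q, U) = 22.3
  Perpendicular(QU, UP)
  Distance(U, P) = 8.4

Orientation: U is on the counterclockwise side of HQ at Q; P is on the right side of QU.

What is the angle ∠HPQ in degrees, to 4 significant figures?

8.941°

H is at the origin; HQ runs at 42.0° with length 25.6, so Q = 25.6·(cos 42.0°, sin 42.0°) = (19.02, 17.13). ∠HQU = 142.1°, so QU runs at 42.0° + (180° − 142.1°) = 79.90° from the x-axis; with |QU| = 22.3, U = Q + 22.3·(cos 79.90°, sin 79.90°) = (22.94, 39.08). QU ⟂ UP; with |UP| = 8.4 on the right of QU, P = U + 8.4·(0.9845, -0.1754) = (31.21, 37.61). Then cos ∠HPQ = PH·PQ / (|PH||PQ|), giving 8.941°.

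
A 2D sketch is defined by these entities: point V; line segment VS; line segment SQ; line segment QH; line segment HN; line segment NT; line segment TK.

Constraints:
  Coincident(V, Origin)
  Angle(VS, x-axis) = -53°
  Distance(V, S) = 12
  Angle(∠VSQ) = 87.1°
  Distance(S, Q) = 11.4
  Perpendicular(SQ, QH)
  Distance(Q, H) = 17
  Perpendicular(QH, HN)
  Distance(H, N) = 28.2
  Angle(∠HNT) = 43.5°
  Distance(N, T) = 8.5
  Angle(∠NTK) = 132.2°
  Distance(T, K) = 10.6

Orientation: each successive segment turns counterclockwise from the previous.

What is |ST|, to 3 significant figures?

15.4

QH is perpendicular to HN, so HN runs at -140°; with |HN| = 28.2, N = (-16.6, -7.32). ∠HNT = 43.5° gives NT at -3.60° from the x-axis; with |NT| = 8.5, T = (-8.09, -7.85). Then |ST| = |T − S| = 15.4.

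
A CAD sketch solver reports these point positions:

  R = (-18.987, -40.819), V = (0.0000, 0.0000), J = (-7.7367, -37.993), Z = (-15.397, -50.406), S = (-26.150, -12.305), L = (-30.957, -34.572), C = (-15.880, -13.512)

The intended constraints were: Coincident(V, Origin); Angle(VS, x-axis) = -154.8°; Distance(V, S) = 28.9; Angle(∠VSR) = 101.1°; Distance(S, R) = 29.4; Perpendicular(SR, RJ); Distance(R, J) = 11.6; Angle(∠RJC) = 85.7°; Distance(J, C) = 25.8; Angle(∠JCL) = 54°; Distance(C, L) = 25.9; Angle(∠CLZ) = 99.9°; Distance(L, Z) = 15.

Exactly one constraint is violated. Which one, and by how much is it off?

Distance(L, Z) = 15 — off by 7.20.

V = (0.00, 0.00) ✓; VS at -154.8° ✓; |VS| = 28.90 ✓; ∠VSR = 101.1° ✓; |SR| = 29.40 ✓; ∠(SR, RJ) = 90.00° ✓; |RJ| = 11.60 ✓; ∠RJC = 85.70° ✓; |JC| = 25.80 ✓; ∠JCL = 54.00° ✓; |CL| = 25.90 ✓; ∠CLZ = 99.90° ✓; |LZ| = 22.20 ✗.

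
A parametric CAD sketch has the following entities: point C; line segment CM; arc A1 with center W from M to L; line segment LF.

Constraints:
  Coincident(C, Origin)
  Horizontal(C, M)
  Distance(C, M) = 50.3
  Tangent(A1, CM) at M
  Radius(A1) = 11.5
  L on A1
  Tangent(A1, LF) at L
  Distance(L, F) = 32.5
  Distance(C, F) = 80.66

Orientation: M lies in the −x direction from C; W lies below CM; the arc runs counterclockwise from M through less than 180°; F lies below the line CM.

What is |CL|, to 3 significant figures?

61.9

C is at the origin; C and M share the same y with |CM| = 50.3 and M on the −x side, so M = (-50.3, 0.00). The tangent condition forces WM to be normal to CM, so W = M + (0, -11.5) = (-50.3, -11.5). Since WL ⟂ LF (tangency), |WF| = √(11.5² + 32.5²) = 34.5 regardless of where L sits on A1. So F lies on both circle(C, 80.66) and circle(W, 34.5); the below-CM intersection is F = (-70.3, -39.6). L is the foot of the tangent from F: L = (-61.4, -8.35).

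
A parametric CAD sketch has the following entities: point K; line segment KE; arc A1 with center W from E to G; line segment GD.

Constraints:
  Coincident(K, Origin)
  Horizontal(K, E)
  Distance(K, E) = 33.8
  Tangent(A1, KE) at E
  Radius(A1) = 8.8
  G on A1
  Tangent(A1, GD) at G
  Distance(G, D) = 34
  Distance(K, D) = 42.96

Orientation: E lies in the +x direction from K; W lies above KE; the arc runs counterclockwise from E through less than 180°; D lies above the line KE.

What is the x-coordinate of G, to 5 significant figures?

40.189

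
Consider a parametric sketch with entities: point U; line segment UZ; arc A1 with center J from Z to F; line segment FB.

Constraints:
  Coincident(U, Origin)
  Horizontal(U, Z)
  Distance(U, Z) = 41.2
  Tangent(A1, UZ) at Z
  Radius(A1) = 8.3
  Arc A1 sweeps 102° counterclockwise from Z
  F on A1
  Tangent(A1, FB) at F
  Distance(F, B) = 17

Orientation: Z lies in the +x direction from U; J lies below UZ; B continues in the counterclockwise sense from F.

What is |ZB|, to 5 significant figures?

27.046

U is at the origin; U and Z share the same y with |UZ| = 41.2 and Z on the +x side, so Z = (41.200, 0.0000). The tangent condition forces JZ to be normal to UZ, so J = Z + (0, -8.3) = (41.200, -8.3000). On A1, Z sits at bearing 90° from J; a 102° counterclockwise sweep puts F at bearing 192°, so F = J + 8.3·(cos 192°, sin 192°) = (33.081, -10.026). Since A1 is tangent to FB there, JF ⟂ FB, so FB runs along (−sin 192°, cos 192°); with |FB| = 17.0, B = (36.616, -26.654). Then |ZB| = |B − Z| = 27.046.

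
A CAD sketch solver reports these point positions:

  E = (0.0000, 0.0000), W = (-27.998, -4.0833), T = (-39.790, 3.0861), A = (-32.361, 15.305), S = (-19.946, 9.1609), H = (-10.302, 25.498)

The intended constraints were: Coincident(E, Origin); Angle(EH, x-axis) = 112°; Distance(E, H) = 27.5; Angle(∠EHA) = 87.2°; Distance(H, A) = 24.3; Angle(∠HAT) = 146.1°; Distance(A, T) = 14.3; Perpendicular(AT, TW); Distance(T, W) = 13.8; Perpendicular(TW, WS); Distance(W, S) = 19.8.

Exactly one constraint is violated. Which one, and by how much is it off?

Distance(W, S) = 19.8 — off by 4.30.

E = (0.00, 0.00) ✓; EH at 112.0° ✓; |EH| = 27.50 ✓; ∠EHA = 87.20° ✓; |HA| = 24.30 ✓; ∠HAT = 146.1° ✓; |AT| = 14.30 ✓; ∠(AT, TW) = 90.00° ✓; |TW| = 13.80 ✓; ∠(TW, WS) = 90.00° ✓; |WS| = 15.50 ✗.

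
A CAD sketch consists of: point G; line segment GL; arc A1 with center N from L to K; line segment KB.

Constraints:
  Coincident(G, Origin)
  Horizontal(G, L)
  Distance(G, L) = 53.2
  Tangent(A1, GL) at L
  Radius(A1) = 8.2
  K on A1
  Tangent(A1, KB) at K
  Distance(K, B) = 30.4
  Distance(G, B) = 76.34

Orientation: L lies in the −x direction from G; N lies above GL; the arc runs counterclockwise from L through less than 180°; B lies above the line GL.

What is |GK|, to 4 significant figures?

48.96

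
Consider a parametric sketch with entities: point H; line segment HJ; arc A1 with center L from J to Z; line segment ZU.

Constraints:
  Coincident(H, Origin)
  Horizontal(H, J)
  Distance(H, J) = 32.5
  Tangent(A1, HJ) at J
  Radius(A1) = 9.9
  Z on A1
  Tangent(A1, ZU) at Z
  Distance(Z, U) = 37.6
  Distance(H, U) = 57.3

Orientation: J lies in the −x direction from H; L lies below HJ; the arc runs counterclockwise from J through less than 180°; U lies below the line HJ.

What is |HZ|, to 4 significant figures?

43.87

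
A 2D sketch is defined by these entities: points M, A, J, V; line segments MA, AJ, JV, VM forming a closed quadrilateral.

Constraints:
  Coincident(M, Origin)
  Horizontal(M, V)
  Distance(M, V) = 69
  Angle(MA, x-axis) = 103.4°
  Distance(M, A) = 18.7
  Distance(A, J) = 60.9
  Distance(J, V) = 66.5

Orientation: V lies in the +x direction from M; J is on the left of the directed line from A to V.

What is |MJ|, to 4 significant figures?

72.04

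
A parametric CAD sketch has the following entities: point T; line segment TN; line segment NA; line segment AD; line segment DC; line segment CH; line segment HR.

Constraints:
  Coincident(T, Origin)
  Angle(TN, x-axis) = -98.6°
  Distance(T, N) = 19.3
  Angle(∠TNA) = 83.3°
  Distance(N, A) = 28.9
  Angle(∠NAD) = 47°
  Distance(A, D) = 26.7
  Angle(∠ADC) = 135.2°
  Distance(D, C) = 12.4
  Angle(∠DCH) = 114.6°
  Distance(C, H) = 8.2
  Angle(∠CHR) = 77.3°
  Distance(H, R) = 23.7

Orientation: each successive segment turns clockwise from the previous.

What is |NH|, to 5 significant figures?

13.785

T is at the origin; TN runs at -98.6° with length 19.3, so N = (-2.8860, -19.083). ∠TNA = 83.3° gives NA at 164.70° from the x-axis; with |NA| = 28.9, A = (-30.762, -11.457). ∠NAD = 47.0° gives AD at 31.700° from the x-axis; with |AD| = 26.7, D = (-8.0451, 2.5730). ∠ADC = 135.2° gives DC at -13.100° from the x-axis; with |DC| = 12.4, C = (4.0322, -0.23745). ∠DCH = 114.6° gives CH at -78.500° from the x-axis; with |CH| = 8.2, H = (5.6670, -8.2728). Then |NH| = |H − N| = 13.785.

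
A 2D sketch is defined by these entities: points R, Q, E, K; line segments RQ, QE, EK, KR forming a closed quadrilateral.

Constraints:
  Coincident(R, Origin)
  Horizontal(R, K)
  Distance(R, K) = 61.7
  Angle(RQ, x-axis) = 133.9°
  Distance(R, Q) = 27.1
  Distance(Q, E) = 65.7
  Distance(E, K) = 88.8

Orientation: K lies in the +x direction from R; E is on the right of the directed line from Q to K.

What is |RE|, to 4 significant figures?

48.17

Checks: |QE| = 65.70 ✓; |EK| = 88.80 ✓.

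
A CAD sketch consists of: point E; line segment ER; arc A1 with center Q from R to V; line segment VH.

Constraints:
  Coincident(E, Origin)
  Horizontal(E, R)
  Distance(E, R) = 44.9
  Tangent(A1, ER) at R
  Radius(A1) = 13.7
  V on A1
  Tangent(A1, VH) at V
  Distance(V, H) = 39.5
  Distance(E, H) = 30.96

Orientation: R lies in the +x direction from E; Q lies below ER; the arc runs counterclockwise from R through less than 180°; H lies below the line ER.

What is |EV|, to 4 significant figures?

35.83

E is at the origin; ER is horizontal with |ER| = 44.9 and R on the +x side, so R = (44.90, 0.000). A1 meets ER tangentially, so QR is at right angles to ER, so Q = R + (0, -13.7) = (44.90, -13.70). Since QV ⟂ VH (tangency), |QH| = √(13.7² + 39.5²) = 41.81 regardless of where V sits on A1. So H lies on both circle(E, 30.96) and circle(Q, 41.81); the below-ER intersection is H = (6.514, -30.27). V is the foot of the tangent from H: V = (35.65, -3.595).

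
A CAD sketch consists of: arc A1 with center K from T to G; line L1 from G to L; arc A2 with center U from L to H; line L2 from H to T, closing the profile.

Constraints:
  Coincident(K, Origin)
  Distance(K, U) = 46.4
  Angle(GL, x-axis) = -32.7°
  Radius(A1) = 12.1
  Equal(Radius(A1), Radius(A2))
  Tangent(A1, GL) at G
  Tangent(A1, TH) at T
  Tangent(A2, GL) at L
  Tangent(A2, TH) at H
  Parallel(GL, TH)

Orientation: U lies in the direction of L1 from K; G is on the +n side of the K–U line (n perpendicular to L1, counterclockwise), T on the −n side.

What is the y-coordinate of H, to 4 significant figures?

-35.25

The slot axis is L1's direction at -32.7°, so u = (cos -32.7°, sin -32.7°) = (0.8415, -0.5402) and n = (−sin -32.7°, cos -32.7°) = (0.5402, 0.8415). K is at the origin and U lies 46.4 along u from K, so U = 46.4·u = (39.05, -25.07). Tangency of A1 to both parallel lines with radius 12.1 puts G and T at K ± 12.1·n: G = (6.537, 10.18), T = (-6.537, -10.18). Equal radii place L and H the same way about U: L = U + 12.1·n = (45.58, -14.88), H = U − 12.1·n = (32.51, -35.25). So H.y = -35.25.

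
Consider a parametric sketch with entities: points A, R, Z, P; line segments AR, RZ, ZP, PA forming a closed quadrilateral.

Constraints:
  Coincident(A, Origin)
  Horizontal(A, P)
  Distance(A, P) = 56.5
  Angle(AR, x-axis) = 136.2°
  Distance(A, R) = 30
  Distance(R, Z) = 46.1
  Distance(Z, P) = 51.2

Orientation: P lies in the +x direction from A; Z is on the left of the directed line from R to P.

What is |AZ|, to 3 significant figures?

43.0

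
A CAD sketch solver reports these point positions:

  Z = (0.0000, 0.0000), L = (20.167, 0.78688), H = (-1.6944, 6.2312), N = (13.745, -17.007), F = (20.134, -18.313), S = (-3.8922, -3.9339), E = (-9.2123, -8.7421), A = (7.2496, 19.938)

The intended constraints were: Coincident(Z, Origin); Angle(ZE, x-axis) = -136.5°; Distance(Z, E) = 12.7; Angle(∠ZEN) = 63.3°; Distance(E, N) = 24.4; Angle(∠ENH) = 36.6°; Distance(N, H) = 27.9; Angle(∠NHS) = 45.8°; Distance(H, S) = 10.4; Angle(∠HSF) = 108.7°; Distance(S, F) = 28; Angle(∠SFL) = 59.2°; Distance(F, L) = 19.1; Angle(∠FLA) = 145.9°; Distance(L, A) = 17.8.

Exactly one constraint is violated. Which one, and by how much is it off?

Distance(L, A) = 17.8 — off by 5.30.

Z = (0.00, 0.00) ✓; ZE at -136.5° ✓; |ZE| = 12.70 ✓; ∠ZEN = 63.30° ✓; |EN| = 24.40 ✓; ∠ENH = 36.60° ✓; |NH| = 27.90 ✓; ∠NHS = 45.80° ✓; |HS| = 10.40 ✓; ∠HSF = 108.7° ✓; |SF| = 28.00 ✓; ∠SFL = 59.20° ✓; |FL| = 19.10 ✓; ∠FLA = 145.9° ✓; |LA| = 23.10 ✗.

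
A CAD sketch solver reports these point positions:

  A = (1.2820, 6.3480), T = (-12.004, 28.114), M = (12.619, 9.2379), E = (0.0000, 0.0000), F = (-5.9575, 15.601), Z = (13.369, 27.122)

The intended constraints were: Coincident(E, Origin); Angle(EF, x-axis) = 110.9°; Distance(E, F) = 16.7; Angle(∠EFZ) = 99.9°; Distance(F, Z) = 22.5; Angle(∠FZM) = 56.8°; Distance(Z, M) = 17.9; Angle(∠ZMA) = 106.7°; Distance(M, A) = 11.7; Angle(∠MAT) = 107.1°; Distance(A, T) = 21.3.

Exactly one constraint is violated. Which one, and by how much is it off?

Distance(A, T) = 21.3 — off by 4.20.

E = (0.00, 0.00) ✓; EF at 110.9° ✓; |EF| = 16.70 ✓; ∠EFZ = 99.90° ✓; |FZ| = 22.50 ✓; ∠FZM = 56.80° ✓; |ZM| = 17.90 ✓; ∠ZMA = 106.7° ✓; |MA| = 11.70 ✓; ∠MAT = 107.1° ✓; |AT| = 25.50 ✗.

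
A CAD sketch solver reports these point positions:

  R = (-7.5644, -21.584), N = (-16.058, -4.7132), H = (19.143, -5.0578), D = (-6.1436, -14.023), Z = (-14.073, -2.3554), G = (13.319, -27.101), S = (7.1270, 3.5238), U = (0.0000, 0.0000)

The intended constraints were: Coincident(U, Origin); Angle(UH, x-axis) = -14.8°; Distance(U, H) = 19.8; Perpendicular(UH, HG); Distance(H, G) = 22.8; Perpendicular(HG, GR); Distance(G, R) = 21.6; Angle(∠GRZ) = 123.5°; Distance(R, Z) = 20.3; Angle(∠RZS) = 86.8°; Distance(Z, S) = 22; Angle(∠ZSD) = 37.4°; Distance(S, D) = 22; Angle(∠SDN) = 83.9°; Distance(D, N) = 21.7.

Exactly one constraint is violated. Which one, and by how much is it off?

Distance(D, N) = 21.7 — off by 8.10.

U = (0.00, 0.00) ✓; UH at -14.80° ✓; |UH| = 19.80 ✓; ∠(UH, HG) = 90.00° ✓; |HG| = 22.80 ✓; ∠(HG, GR) = 90.00° ✓; |GR| = 21.60 ✓; ∠GRZ = 123.5° ✓; |RZ| = 20.30 ✓; ∠RZS = 86.80° ✓; |ZS| = 22.00 ✓; ∠ZSD = 37.40° ✓; |SD| = 22.00 ✓; ∠SDN = 83.90° ✓; |DN| = 13.60 ✗.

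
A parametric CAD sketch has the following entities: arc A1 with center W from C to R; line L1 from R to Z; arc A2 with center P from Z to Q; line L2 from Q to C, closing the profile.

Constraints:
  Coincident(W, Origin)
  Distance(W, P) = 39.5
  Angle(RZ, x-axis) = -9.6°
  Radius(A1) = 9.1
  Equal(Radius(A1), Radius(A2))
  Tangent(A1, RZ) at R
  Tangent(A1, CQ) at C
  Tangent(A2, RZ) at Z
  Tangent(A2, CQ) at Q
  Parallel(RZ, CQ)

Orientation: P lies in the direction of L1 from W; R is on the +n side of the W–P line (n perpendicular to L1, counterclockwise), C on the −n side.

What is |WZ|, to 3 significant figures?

40.5

The slot axis is L1's direction at -9.6°, so u = (cos -9.6°, sin -9.6°) = (0.986, -0.167) and n = (−sin -9.6°, cos -9.6°) = (0.167, 0.986). W is at the origin and P lies 39.5 along u from W, so P = 39.5·u = (38.9, -6.59). Tangency of A1 to both parallel lines with radius 9.1 puts R and C at W ± 9.1·n: R = (1.52, 8.97), C = (-1.52, -8.97). Equal radii place Z and Q the same way about P: Z = P + 9.1·n = (40.5, 2.39), Q = P − 9.1·n = (37.4, -15.6). Then |WZ| = |Z − W| = 40.5.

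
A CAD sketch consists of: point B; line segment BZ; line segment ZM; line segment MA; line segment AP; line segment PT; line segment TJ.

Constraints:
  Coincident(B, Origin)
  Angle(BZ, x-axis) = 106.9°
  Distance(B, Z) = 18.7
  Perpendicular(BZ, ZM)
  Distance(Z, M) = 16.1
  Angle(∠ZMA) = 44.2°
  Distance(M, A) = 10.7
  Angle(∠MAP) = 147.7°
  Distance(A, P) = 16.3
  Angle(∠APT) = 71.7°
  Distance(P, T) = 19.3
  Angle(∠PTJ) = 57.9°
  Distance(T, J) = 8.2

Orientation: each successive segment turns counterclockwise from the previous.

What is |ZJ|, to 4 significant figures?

3.419

B is at the origin; BZ runs at 106.9° with length 18.7, so Z = (-5.436, 17.89). The perpendicularity gives ZM at right angles to BZ, so ZM runs at -163.1°; with |ZM| = 16.1, M = (-20.84, 13.21). ∠ZMA = 44.2° gives MA at -27.30° from the x-axis; with |MA| = 10.7, A = (-11.33, 8.305). ∠MAP = 147.7° gives AP at 5.000° from the x-axis; with |AP| = 16.3, P = (4.905, 9.725). ∠APT = 71.7° gives PT at 113.3° from the x-axis; with |PT| = 19.3, T = (-2.729, 27.45). ∠PTJ = 57.9° gives TJ at -124.6° from the x-axis; with |TJ| = 8.2, J = (-7.385, 20.70). Then |ZJ| = |J − Z| = 3.419.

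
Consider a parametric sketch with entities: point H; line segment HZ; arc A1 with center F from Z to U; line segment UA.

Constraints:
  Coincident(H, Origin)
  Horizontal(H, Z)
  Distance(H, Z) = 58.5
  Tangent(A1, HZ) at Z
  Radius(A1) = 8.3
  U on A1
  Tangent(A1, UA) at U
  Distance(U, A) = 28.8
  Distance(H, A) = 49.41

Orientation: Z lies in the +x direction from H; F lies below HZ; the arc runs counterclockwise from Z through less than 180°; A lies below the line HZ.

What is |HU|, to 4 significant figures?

51.22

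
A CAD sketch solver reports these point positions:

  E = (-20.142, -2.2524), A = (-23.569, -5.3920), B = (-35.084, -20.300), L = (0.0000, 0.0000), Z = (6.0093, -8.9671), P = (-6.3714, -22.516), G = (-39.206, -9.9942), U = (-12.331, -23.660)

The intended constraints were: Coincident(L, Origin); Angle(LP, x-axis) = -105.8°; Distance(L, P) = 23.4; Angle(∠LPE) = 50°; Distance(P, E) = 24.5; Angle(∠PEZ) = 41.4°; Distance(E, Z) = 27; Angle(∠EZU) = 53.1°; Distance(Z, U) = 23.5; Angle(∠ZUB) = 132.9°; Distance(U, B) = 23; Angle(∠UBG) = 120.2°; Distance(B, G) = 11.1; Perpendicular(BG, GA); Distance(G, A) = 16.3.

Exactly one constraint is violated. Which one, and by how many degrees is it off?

Perpendicular(BG, GA) — off by 5.40°.

L = (0.00, 0.00) ✓; LP at -105.8° ✓; |LP| = 23.40 ✓; ∠LPE = 50.00° ✓; |PE| = 24.50 ✓; ∠PEZ = 41.40° ✓; |EZ| = 27.00 ✓; ∠EZU = 53.10° ✓; |ZU| = 23.50 ✓; ∠ZUB = 132.9° ✓; |UB| = 23.00 ✓; ∠UBG = 120.2° ✓; |BG| = 11.10 ✓; ∠(BG, GA) = 95.40° ✗; |GA| = 16.30 ✓.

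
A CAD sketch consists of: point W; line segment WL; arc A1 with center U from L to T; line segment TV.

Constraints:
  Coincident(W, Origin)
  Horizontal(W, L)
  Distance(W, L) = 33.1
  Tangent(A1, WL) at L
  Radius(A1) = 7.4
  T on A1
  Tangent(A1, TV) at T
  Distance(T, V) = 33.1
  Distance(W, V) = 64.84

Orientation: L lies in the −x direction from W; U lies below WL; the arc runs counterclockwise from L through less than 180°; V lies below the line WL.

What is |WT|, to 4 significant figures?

39.63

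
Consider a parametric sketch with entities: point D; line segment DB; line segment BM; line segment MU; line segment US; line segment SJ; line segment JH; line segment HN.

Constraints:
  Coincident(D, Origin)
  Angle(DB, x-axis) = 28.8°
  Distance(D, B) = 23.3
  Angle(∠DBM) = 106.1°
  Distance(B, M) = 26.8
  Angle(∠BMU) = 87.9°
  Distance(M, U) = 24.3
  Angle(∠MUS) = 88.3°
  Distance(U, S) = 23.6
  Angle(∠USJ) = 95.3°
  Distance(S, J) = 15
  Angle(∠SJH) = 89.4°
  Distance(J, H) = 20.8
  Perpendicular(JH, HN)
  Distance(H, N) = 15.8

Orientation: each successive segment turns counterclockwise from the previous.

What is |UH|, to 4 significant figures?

17.18

D is at the origin; DB runs at 28.8° with length 23.3, so B = (20.42, 11.22). ∠DBM = 106.1° gives BM at 102.7° from the x-axis; with |BM| = 26.8, M = (14.53, 37.37). ∠BMU = 87.9° gives MU at -165.2° from the x-axis; with |MU| = 24.3, U = (-8.968, 31.16). ∠MUS = 88.3° gives US at -73.50° from the x-axis; with |US| = 23.6, S = (-2.265, 8.534). ∠USJ = 95.3° gives SJ at 11.20° from the x-axis; with |SJ| = 15.0, J = (12.45, 11.45). ∠SJH = 89.4° gives JH at 101.8° from the x-axis; with |JH| = 20.8, H = (8.196, 31.81). Then |UH| = |H − U| = 17.18.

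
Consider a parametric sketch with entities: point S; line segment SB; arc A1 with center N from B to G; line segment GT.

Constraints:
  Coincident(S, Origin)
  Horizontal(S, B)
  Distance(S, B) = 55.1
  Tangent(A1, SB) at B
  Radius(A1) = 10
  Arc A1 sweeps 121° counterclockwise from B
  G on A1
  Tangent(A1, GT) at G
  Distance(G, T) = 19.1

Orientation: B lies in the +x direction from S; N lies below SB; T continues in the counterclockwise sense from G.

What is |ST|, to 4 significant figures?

64.58

S is at the origin; SB is horizontal with |SB| = 55.1 and B on the +x side, so B = (55.10, 0.000). Tangency of A1 to SB means the radius NB is perpendicular to SB, so N = B + (0, -10) = (55.10, -10.00). On A1, B sits at bearing 90° from N; a 121° counterclockwise sweep puts G at bearing 211°, so G = N + 10.0·(cos 211°, sin 211°) = (46.53, -15.15). Since A1 is tangent to GT there, NG ⟂ GT, so GT runs along (−sin 211°, cos 211°); with |GT| = 19.1, T = (56.37, -31.52). Then |ST| = |T − S| = 64.58.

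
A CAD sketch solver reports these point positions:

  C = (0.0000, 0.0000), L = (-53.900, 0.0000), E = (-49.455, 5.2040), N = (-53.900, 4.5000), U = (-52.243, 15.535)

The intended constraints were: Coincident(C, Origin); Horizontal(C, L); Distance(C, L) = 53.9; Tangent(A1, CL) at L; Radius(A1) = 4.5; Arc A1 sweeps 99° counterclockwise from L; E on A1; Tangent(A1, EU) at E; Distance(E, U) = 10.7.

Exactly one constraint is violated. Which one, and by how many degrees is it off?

Tangent(A1, EU) at E — off by 6.10°.

C = (0.00, 0.00) ✓; C.y = 0.00, L.y = 0.00 ✓; |CL| = 53.90 ✓; ∠(NL, LC) = 90.00° ✓; |NL| = 4.500 ✓; bearing(N→E) − bearing(N→L) = 99.00° ✓; |NE| = 4.500 ✓; ∠(NE, EU) = 83.90° ✗; |EU| = 10.70 ✓.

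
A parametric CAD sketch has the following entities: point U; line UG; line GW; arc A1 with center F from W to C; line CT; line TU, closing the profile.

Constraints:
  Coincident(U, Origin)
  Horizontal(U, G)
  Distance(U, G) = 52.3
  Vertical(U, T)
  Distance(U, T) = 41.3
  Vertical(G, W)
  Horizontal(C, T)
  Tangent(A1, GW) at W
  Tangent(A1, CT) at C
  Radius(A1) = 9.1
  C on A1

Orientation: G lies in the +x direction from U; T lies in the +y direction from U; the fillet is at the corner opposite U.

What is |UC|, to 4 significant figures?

59.77

The virtual corner opposite U is at (52.30, 41.30). Tangency of A1 to GW means the radius FW is perpendicular to GW and A1 meets CT tangentially, so FC is at right angles to CT, with radius 9.1, so the center F sits 9.1 in from both sides at F = (43.20, 32.20). That places the tangent points at W = (52.30, 32.20) on GW and C = (43.20, 41.30) on CT. Then |UC| = |C − U| = 59.77.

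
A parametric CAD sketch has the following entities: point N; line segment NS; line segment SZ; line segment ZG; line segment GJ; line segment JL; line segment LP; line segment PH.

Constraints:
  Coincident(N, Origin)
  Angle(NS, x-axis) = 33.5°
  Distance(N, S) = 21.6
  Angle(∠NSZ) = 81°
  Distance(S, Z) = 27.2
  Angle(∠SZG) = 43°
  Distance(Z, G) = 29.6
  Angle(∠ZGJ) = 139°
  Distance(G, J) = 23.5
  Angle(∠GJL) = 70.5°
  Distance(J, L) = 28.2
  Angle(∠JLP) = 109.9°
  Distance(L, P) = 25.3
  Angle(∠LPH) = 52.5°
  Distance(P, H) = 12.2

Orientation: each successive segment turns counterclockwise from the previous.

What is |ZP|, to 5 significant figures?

13.329

∠GJL = 70.5° gives JL at 60.000° from the x-axis; with |JL| = 28.2, L = (28.740, 8.9293). ∠JLP = 109.9° gives LP at 130.10° from the x-axis; with |LP| = 25.3, P = (12.443, 28.282). Then |ZP| = |P − Z| = 13.329.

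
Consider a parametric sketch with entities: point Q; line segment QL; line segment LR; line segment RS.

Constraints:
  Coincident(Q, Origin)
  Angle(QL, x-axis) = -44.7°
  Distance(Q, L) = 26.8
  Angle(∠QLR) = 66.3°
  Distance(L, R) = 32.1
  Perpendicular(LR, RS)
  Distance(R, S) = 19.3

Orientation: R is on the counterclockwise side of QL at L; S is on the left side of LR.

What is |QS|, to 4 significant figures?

21.96

Q is at the origin; QL runs at -44.7° with length 26.8, so L = 26.8·(cos -44.7°, sin -44.7°) = (19.05, -18.85). ∠QLR = 66.3°, so LR runs at -44.7° + (180° − 66.3°) = 69.00° from the x-axis; with |LR| = 32.1, R = L + 32.1·(cos 69.00°, sin 69.00°) = (30.55, 11.12). The perpendicularity gives RS at right angles to LR; with |RS| = 19.3 on the left of LR, S = R + 19.3·(-0.9336, 0.3584) = (12.53, 18.03). Then |QS| = |S − Q| = 21.96.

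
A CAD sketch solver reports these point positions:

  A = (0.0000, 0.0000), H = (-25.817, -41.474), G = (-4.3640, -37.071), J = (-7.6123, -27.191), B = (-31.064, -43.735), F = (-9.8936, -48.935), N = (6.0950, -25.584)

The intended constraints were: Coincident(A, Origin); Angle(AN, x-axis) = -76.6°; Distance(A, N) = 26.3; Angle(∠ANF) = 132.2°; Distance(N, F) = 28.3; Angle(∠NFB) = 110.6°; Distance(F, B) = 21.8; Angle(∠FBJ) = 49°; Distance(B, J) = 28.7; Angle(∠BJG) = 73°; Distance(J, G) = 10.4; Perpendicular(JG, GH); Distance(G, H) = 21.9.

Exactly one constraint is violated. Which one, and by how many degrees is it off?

Perpendicular(JG, GH) — off by 6.60°.

A = (0.00, 0.00) ✓; AN at -76.60° ✓; |AN| = 26.30 ✓; ∠ANF = 132.2° ✓; |NF| = 28.30 ✓; ∠NFB = 110.6° ✓; |FB| = 21.80 ✓; ∠FBJ = 49.00° ✓; |BJ| = 28.70 ✓; ∠BJG = 73.00° ✓; |JG| = 10.40 ✓; ∠(JG, GH) = 96.60° ✗; |GH| = 21.90 ✓.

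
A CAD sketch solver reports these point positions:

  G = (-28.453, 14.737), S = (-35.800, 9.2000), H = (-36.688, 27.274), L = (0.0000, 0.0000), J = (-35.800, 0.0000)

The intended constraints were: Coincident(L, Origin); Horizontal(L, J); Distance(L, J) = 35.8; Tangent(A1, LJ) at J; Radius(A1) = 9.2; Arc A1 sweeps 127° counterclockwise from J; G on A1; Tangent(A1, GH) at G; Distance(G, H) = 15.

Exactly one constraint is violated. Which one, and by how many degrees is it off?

Tangent(A1, GH) at G — off by 3.70°.

L = (0.00, 0.00) ✓; L.y = 0.00, J.y = 0.00 ✓; |LJ| = 35.80 ✓; ∠(SJ, JL) = 90.00° ✓; |SJ| = 9.200 ✓; bearing(S→G) − bearing(S→J) = 127.0° ✓; |SG| = 9.200 ✓; ∠(SG, GH) = 93.70° ✗; |GH| = 15.00 ✓.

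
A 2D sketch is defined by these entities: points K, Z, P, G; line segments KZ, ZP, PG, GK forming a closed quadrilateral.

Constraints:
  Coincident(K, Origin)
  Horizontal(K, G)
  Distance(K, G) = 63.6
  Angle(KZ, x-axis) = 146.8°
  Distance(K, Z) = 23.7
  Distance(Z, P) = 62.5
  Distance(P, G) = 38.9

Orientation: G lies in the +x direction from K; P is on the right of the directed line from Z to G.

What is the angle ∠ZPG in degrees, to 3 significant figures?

111°

K is at the origin; K and G share the same y with |KG| = 63.6 and G in +x, so G = (63.6, 0). KZ runs at 146.8° with |KZ| = 23.7, so Z = (-19.8, 13.0). P is determined by |ZP| = 62.5 and |PG| = 38.9 together: it lies at the intersection of circle(Z, 62.5) and circle(G, 38.9). With |ZG| = 84.4, the foot of the radical line on ZG is 56.4 from Z and the perpendicular offset is √(62.5² − 56.4²) = 27.0. Taking the right-of-ZG solution: P = (31.7, -22.3).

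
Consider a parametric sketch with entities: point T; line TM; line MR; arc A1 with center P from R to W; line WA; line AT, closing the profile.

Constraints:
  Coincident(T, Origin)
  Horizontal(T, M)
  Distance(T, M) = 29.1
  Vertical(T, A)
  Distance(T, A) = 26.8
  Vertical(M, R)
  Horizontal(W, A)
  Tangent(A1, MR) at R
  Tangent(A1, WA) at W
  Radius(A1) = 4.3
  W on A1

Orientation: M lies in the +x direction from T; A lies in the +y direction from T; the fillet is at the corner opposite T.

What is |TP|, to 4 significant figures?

33.49

T is at the origin; T and M share the same y with |TM| = 29.1 and M on the +x side, so M = (29.10, 0.000). T and A share the same x with |TA| = 26.8 and A on the +y side, so A = (0.000, 26.80). The virtual corner opposite T is at (29.10, 26.80). Since A1 is tangent to MR there, PR ⟂ MR and the tangent condition forces PW to be normal to WA, with radius 4.3, so the center P sits 4.3 in from both sides at P = (24.80, 22.50). Then |TP| = |P − T| = 33.49.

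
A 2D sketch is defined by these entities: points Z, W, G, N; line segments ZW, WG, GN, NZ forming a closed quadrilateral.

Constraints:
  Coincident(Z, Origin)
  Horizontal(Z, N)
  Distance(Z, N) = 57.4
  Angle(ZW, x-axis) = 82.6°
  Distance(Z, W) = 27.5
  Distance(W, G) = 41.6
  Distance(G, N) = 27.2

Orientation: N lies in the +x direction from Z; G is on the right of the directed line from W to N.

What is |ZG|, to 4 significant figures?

30.86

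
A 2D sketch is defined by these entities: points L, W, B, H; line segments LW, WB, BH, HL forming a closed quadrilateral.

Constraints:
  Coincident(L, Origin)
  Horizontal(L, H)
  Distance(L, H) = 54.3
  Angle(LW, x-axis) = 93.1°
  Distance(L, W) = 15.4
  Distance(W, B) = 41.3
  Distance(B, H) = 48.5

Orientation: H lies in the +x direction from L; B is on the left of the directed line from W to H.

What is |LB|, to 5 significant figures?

52.131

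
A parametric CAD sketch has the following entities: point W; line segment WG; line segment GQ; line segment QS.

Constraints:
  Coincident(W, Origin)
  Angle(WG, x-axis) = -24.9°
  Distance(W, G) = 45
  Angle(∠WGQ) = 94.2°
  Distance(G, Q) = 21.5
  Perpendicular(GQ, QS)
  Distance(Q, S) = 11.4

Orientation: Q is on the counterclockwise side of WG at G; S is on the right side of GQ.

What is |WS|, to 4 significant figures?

61.50

W is at the origin; WG runs at -24.9° with length 45.0, so G = 45.0·(cos -24.9°, sin -24.9°) = (40.82, -18.95). ∠WGQ = 94.2°, so GQ runs at -24.9° + (180° − 94.2°) = 60.90° from the x-axis; with |GQ| = 21.5, Q = G + 21.5·(cos 60.90°, sin 60.90°) = (51.27, -0.1605). GQ is perpendicular to QS; with |QS| = 11.4 on the right of GQ, S = Q + 11.4·(0.8738, -0.4863) = (61.23, -5.705). Then |WS| = |S − W| = 61.50.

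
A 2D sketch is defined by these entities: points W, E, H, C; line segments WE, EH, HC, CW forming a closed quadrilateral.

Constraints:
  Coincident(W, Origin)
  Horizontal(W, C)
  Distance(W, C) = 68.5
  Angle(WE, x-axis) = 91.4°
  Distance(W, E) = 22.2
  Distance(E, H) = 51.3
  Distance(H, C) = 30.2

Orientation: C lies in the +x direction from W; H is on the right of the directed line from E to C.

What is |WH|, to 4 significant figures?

40.93

Checks: W.y = 0.00, C.y = 0.00 ✓; |EH| = 51.30 ✓; |HC| = 30.20 ✓.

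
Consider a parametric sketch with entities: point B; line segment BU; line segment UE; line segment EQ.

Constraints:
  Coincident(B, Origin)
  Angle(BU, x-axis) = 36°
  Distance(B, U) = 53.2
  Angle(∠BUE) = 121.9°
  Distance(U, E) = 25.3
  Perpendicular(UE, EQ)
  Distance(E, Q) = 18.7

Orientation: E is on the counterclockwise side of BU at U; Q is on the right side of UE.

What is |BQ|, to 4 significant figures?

83.26

B is at the origin; BU runs at 36.0° with length 53.2, so U = 53.2·(cos 36.0°, sin 36.0°) = (43.04, 31.27). ∠BUE = 121.9°, so UE runs at 36.0° + (180° − 121.9°) = 94.10° from the x-axis; with |UE| = 25.3, E = U + 25.3·(cos 94.10°, sin 94.10°) = (41.23, 56.51). UE is perpendicular to EQ; with |EQ| = 18.7 on the right of UE, Q = E + 18.7·(0.9974, 0.07150) = (59.88, 57.84). Then |BQ| = |Q − B| = 83.26.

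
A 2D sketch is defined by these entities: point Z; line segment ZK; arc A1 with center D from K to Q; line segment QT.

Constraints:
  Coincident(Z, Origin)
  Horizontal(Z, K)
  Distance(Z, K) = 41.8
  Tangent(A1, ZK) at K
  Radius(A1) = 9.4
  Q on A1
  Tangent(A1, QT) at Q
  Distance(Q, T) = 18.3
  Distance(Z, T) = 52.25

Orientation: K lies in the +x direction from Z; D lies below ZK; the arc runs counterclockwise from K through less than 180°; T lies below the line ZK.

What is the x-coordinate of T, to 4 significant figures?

42.82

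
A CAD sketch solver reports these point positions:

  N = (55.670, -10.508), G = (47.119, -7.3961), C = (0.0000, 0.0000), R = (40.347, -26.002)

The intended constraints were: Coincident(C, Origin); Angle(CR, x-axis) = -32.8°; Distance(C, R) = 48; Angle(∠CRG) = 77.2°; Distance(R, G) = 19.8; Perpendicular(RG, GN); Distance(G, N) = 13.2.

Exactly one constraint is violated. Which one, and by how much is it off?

Distance(G, N) = 13.2 — off by 4.10.

C = (0.00, 0.00) ✓; CR at -32.80° ✓; |CR| = 48.00 ✓; ∠CRG = 77.20° ✓; |RG| = 19.80 ✓; ∠(RG, GN) = 90.00° ✓; |GN| = 9.100 ✗.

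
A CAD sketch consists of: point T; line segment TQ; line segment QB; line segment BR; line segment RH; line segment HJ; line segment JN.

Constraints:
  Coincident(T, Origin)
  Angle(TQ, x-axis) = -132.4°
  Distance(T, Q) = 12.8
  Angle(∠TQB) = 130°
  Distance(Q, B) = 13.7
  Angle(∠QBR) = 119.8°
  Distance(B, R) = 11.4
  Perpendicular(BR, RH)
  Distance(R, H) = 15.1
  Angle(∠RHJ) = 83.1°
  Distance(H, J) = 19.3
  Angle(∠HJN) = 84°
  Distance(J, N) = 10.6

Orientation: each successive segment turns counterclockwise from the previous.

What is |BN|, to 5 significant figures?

5.9237

T is at the origin; TQ runs at -132.4° with length 12.8, so Q = (-8.6311, -9.4522). ∠TQB = 130.0° gives QB at -82.400° from the x-axis; with |QB| = 13.7, B = (-6.8192, -23.032). ∠QBR = 119.8° gives BR at -22.200° from the x-axis; with |BR| = 11.4, R = (3.7358, -27.339). BR ⟂ RH, so RH runs at 67.800°; with |RH| = 15.1, H = (9.4412, -13.359). ∠RHJ = 83.1° gives HJ at 164.70° from the x-axis; with |HJ| = 19.3, J = (-9.1748, -8.2659). ∠HJN = 84.0° gives JN at -99.300° from the x-axis; with |JN| = 10.6, N = (-10.888, -18.727). Then |BN| = |N − B| = 5.9237.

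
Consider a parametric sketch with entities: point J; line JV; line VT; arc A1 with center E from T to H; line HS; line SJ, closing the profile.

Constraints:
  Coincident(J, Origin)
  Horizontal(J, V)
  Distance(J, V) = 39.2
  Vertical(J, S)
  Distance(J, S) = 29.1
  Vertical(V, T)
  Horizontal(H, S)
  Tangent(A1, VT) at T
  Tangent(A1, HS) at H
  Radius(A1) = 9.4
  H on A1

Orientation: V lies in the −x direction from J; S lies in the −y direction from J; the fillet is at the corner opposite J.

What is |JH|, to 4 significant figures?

41.65

J is at the origin; J and V share the same y with |JV| = 39.2 and V on the −x side, so V = (-39.20, 0.000). JS is vertical with |JS| = 29.1 and S on the −y side, so S = (0.000, -29.10). The virtual corner opposite J is at (-39.20, -29.10). The tangent condition forces ET to be normal to VT and the tangent condition forces EH to be normal to HS, with radius 9.4, so the center E sits 9.4 in from both sides at E = (-29.80, -19.70). That places the tangent points at T = (-39.20, -19.70) on VT and H = (-29.80, -29.10) on HS. Then |JH| = |H − J| = 41.65.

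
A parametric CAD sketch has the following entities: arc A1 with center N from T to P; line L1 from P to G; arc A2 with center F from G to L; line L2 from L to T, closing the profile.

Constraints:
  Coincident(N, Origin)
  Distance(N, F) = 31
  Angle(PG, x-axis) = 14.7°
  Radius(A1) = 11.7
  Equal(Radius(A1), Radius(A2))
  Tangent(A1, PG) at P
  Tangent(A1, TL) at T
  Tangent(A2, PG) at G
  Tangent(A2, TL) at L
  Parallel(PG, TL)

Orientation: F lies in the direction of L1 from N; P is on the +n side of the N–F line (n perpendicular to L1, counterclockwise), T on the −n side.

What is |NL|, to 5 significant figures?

33.134

The slot axis is L1's direction at 14.7°, so u = (cos 14.7°, sin 14.7°) = (0.96727, 0.25376) and n = (−sin 14.7°, cos 14.7°) = (-0.25376, 0.96727). N is at the origin and F lies 31.0 along u from N, so F = 31.0·u = (29.985, 7.8665). Tangency of A1 to both parallel lines with radius 11.7 puts P and T at N ± 11.7·n: P = (-2.9690, 11.317), T = (2.9690, -11.317). Equal radii place G and L the same way about F: G = F + 11.7·n = (27.016, 19.184), L = F − 11.7·n = (32.954, -3.4505). Then |NL| = |L − N| = 33.134.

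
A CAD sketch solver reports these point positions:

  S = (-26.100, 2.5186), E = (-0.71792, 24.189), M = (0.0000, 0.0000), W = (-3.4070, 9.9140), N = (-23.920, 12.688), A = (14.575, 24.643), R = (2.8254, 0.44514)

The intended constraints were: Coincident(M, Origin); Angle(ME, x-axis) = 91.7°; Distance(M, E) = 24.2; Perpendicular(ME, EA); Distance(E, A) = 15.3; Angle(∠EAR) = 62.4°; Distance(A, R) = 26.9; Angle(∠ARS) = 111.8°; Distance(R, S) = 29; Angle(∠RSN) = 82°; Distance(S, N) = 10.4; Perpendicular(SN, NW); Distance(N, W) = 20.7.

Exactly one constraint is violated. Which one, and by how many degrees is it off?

Perpendicular(SN, NW) — off by 4.40°.

M = (0.00, 0.00) ✓; ME at 91.70° ✓; |ME| = 24.20 ✓; ∠(ME, EA) = 90.00° ✓; |EA| = 15.30 ✓; ∠EAR = 62.40° ✓; |AR| = 26.90 ✓; ∠ARS = 111.8° ✓; |RS| = 29.00 ✓; ∠RSN = 82.00° ✓; |SN| = 10.40 ✓; ∠(SN, NW) = 85.60° ✗; |NW| = 20.70 ✓.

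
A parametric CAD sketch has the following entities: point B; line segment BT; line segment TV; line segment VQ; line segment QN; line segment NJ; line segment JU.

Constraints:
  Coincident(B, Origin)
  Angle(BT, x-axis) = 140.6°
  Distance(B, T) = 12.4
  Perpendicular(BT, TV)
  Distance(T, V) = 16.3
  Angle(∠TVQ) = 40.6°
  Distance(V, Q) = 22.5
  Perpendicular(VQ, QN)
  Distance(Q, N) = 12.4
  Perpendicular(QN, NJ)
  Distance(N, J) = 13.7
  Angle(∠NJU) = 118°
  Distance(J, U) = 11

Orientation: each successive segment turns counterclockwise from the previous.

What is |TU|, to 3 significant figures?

11.8

QN ⟂ NJ, so NJ runs at -170°; with |NJ| = 13.7, J = (-13.4, 9.01). ∠NJU = 118.0° gives JU at -108° from the x-axis; with |JU| = 11.0, U = (-16.8, -1.45). Then |TU| = |U − T| = 11.8.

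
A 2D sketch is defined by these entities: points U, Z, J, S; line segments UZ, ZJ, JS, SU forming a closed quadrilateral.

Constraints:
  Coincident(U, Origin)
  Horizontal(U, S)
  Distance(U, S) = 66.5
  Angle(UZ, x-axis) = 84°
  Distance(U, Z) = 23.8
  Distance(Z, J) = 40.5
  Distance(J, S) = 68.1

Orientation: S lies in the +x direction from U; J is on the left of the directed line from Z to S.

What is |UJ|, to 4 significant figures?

62.01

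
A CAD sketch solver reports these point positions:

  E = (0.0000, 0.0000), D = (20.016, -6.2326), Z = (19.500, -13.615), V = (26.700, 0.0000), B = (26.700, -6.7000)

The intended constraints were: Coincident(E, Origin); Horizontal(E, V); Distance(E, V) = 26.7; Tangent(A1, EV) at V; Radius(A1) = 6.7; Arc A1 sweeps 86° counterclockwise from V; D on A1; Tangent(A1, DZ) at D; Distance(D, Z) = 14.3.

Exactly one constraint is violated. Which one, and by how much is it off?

Distance(D, Z) = 14.3 — off by 6.90.

E = (0.00, 0.00) ✓; E.y = 0.00, V.y = 0.00 ✓; |EV| = 26.70 ✓; ∠(BV, VE) = 90.00° ✓; |BV| = 6.700 ✓; bearing(B→D) − bearing(B→V) = 86.00° ✓; |BD| = 6.700 ✓; ∠(BD, DZ) = 90.00° ✓; |DZ| = 7.400 ✗.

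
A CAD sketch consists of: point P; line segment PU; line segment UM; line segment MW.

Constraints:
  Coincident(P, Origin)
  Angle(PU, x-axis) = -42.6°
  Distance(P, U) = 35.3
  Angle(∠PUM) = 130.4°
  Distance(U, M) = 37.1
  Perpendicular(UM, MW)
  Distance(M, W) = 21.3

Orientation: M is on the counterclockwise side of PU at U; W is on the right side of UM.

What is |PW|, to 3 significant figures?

76.9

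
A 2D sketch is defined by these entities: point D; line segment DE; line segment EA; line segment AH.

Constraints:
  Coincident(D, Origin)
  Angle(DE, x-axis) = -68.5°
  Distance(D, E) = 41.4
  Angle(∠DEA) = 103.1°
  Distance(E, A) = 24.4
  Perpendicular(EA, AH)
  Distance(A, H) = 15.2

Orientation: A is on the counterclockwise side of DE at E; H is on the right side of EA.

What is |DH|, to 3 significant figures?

65.0

D is at the origin; DE runs at -68.5° with length 41.4, so E = 41.4·(cos -68.5°, sin -68.5°) = (15.2, -38.5). ∠DEA = 103.1°, so EA runs at -68.5° + (180° − 103.1°) = 8.40° from the x-axis; with |EA| = 24.4, A = E + 24.4·(cos 8.40°, sin 8.40°) = (39.3, -35.0). The perpendicularity gives AH at right angles to EA; with |AH| = 15.2 on the right of EA, H = A + 15.2·(0.146, -0.989) = (41.5, -50.0). Then |DH| = |H − D| = 65.0.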